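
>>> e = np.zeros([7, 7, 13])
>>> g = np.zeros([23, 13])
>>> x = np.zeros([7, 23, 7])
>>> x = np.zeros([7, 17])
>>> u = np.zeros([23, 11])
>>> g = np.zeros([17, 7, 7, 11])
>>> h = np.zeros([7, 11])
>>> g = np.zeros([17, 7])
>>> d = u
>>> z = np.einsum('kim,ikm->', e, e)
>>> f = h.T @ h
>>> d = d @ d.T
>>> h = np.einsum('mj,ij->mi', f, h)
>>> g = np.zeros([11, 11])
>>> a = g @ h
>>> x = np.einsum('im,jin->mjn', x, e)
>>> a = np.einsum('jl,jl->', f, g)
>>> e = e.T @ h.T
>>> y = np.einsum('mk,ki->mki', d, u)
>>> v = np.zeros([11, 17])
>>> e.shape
(13, 7, 11)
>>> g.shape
(11, 11)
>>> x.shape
(17, 7, 13)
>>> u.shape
(23, 11)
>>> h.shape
(11, 7)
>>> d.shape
(23, 23)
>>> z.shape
()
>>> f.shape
(11, 11)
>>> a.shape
()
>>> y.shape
(23, 23, 11)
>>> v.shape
(11, 17)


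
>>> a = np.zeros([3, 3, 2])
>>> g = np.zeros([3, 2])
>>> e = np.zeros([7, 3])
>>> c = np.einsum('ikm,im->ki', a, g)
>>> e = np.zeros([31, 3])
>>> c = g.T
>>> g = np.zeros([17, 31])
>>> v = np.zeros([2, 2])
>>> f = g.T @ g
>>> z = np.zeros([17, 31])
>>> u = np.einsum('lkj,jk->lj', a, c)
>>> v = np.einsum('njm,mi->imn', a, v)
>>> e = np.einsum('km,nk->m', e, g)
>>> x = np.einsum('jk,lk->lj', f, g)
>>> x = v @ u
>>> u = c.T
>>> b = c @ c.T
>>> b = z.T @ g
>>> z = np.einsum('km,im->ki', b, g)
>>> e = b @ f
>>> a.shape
(3, 3, 2)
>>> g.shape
(17, 31)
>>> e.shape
(31, 31)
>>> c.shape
(2, 3)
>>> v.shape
(2, 2, 3)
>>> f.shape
(31, 31)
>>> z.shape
(31, 17)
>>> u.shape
(3, 2)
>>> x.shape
(2, 2, 2)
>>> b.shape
(31, 31)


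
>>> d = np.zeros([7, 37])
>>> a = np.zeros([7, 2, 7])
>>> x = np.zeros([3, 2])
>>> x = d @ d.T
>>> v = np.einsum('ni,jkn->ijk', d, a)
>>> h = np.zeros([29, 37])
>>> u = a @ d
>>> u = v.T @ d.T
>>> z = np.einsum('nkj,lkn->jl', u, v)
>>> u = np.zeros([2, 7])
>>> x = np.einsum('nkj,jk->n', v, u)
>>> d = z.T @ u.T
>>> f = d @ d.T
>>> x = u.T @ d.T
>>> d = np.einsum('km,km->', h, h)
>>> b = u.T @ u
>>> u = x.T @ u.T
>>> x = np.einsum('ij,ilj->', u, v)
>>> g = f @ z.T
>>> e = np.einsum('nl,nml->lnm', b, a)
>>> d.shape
()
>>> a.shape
(7, 2, 7)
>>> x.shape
()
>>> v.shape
(37, 7, 2)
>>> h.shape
(29, 37)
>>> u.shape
(37, 2)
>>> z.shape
(7, 37)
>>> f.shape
(37, 37)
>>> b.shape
(7, 7)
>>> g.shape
(37, 7)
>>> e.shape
(7, 7, 2)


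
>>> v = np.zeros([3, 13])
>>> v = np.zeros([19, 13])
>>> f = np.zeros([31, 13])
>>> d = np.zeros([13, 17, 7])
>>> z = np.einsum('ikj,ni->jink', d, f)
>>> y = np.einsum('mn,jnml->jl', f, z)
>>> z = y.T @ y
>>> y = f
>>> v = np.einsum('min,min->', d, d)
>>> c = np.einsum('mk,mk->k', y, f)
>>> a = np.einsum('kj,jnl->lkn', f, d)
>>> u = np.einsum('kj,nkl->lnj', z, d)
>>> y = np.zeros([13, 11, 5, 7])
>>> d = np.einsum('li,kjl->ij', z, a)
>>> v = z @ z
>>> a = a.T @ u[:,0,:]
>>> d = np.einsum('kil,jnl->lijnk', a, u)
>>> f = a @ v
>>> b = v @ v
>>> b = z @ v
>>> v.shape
(17, 17)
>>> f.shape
(17, 31, 17)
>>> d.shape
(17, 31, 7, 13, 17)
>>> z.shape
(17, 17)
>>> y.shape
(13, 11, 5, 7)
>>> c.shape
(13,)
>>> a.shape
(17, 31, 17)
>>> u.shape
(7, 13, 17)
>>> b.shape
(17, 17)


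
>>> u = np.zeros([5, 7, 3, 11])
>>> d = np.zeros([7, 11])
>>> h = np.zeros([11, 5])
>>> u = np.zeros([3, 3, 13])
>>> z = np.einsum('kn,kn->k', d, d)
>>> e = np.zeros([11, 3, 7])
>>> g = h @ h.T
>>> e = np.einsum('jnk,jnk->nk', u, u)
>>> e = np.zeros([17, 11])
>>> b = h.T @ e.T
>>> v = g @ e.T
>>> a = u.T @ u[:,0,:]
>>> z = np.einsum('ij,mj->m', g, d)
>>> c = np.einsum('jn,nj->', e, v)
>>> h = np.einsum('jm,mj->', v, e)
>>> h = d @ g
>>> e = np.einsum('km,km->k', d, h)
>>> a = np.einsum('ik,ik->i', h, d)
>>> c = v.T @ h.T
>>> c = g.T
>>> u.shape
(3, 3, 13)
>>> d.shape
(7, 11)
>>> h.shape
(7, 11)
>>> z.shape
(7,)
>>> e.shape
(7,)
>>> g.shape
(11, 11)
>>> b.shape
(5, 17)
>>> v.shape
(11, 17)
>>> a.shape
(7,)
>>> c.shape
(11, 11)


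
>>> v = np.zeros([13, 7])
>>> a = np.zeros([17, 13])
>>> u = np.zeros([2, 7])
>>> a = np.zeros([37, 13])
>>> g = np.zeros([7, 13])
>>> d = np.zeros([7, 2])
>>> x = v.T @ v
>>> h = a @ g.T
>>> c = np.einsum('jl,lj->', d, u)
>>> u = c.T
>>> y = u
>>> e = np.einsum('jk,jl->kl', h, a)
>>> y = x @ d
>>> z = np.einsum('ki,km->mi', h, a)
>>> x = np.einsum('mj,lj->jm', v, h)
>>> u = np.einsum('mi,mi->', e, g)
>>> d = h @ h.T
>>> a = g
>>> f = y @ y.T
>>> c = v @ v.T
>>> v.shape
(13, 7)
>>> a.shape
(7, 13)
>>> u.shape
()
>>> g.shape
(7, 13)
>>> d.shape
(37, 37)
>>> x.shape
(7, 13)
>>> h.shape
(37, 7)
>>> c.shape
(13, 13)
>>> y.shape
(7, 2)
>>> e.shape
(7, 13)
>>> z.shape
(13, 7)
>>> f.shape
(7, 7)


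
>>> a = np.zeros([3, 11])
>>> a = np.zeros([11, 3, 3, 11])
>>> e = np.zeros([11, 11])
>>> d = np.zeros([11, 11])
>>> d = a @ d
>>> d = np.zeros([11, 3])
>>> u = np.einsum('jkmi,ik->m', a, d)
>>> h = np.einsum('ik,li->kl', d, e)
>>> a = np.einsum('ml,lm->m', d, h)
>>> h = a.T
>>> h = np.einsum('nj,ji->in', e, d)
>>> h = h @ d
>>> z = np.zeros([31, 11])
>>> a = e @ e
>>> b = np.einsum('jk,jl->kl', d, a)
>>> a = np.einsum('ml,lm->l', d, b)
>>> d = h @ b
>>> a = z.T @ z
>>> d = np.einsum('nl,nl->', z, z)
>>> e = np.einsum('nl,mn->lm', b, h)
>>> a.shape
(11, 11)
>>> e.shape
(11, 3)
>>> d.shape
()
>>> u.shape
(3,)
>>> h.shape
(3, 3)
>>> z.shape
(31, 11)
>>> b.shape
(3, 11)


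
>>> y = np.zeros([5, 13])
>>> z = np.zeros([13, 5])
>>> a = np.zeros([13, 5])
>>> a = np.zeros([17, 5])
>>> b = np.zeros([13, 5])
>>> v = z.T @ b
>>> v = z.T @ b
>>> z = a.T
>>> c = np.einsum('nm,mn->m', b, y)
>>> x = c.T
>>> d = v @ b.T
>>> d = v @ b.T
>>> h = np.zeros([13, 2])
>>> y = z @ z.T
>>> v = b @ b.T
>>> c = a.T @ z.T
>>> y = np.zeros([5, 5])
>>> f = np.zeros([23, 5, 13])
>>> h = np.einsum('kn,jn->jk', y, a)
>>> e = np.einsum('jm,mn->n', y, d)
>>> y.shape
(5, 5)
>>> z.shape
(5, 17)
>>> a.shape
(17, 5)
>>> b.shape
(13, 5)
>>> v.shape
(13, 13)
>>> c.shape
(5, 5)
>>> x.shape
(5,)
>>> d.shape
(5, 13)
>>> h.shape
(17, 5)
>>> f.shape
(23, 5, 13)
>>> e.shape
(13,)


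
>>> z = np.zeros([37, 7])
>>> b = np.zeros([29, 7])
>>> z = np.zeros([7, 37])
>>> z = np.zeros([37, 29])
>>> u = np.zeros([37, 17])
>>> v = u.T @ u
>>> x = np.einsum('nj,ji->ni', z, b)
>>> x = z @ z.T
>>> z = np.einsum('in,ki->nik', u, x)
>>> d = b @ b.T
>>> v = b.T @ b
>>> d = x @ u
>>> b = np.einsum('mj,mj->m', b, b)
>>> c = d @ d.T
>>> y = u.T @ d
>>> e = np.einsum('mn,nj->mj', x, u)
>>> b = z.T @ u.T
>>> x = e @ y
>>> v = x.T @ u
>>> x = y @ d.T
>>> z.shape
(17, 37, 37)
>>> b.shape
(37, 37, 37)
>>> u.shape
(37, 17)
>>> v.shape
(17, 17)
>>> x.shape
(17, 37)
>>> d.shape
(37, 17)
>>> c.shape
(37, 37)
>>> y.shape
(17, 17)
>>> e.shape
(37, 17)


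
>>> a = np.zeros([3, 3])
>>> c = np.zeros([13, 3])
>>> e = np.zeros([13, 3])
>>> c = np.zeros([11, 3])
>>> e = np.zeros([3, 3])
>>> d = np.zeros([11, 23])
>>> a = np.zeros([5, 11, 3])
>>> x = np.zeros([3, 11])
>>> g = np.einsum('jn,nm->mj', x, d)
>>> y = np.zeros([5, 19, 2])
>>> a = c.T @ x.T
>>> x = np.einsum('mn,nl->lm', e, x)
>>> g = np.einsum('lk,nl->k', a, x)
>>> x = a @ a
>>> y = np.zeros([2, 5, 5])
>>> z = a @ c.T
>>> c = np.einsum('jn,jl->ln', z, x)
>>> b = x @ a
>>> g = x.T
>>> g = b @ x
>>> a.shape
(3, 3)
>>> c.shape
(3, 11)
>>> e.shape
(3, 3)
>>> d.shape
(11, 23)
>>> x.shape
(3, 3)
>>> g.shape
(3, 3)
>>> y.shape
(2, 5, 5)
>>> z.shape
(3, 11)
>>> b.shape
(3, 3)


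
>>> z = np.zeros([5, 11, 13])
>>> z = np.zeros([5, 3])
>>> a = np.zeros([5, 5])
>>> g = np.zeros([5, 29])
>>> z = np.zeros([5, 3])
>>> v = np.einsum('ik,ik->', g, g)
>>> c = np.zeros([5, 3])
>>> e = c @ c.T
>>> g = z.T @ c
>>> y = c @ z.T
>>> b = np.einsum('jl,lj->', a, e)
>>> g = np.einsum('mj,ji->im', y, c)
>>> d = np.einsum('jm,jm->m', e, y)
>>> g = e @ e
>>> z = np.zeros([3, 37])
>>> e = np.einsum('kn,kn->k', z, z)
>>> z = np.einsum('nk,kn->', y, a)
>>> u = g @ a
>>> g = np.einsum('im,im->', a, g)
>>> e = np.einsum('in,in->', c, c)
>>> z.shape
()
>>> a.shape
(5, 5)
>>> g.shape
()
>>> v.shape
()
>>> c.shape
(5, 3)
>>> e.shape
()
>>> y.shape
(5, 5)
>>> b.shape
()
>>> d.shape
(5,)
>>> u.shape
(5, 5)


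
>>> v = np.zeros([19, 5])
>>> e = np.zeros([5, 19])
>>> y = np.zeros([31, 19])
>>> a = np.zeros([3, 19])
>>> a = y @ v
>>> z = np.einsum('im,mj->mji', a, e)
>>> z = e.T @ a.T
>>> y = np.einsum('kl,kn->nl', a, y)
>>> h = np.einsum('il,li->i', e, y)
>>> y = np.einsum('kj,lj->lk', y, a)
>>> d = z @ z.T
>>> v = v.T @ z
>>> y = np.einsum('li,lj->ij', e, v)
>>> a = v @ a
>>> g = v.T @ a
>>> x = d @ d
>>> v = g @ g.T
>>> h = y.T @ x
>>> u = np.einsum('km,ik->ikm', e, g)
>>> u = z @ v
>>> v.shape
(31, 31)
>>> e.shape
(5, 19)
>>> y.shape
(19, 31)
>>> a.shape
(5, 5)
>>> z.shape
(19, 31)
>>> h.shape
(31, 19)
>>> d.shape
(19, 19)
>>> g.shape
(31, 5)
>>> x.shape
(19, 19)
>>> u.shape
(19, 31)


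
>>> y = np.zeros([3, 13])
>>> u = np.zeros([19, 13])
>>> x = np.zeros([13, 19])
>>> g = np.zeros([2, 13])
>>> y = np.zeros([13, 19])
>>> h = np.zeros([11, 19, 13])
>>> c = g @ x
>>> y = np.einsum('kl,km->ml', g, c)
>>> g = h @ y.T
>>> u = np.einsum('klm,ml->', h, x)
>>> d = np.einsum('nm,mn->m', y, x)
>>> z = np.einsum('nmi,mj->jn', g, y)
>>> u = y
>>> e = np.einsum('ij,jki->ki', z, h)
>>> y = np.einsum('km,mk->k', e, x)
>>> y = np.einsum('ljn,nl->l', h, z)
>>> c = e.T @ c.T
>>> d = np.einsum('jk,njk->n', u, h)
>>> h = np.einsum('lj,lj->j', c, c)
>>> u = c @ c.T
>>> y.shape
(11,)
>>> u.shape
(13, 13)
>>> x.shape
(13, 19)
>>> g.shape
(11, 19, 19)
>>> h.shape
(2,)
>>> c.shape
(13, 2)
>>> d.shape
(11,)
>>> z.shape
(13, 11)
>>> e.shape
(19, 13)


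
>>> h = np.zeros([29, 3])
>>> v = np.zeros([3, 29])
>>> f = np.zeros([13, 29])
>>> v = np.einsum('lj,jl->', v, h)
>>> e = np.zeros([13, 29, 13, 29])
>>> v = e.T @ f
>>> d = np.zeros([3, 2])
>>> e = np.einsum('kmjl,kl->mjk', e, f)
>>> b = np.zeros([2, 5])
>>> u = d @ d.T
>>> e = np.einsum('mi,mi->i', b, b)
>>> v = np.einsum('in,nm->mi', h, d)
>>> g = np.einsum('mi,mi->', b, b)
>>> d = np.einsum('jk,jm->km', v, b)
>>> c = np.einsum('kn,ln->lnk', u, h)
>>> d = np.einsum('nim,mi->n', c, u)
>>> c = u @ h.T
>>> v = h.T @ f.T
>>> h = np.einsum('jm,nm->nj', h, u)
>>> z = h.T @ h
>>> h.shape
(3, 29)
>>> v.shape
(3, 13)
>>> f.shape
(13, 29)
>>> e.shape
(5,)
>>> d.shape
(29,)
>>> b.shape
(2, 5)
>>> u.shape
(3, 3)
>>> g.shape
()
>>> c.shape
(3, 29)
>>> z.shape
(29, 29)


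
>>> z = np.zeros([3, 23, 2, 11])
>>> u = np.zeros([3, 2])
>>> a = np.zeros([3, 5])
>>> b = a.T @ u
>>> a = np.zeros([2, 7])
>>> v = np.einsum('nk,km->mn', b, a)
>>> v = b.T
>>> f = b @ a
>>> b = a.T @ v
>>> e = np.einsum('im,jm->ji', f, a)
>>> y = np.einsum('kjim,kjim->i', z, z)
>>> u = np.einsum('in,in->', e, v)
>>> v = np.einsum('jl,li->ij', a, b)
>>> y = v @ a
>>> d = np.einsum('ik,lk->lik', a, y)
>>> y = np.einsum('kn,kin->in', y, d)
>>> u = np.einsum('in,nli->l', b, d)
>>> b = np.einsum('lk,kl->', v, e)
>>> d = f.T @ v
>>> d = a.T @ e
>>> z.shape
(3, 23, 2, 11)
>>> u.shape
(2,)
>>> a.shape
(2, 7)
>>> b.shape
()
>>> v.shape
(5, 2)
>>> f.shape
(5, 7)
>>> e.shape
(2, 5)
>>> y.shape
(2, 7)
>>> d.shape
(7, 5)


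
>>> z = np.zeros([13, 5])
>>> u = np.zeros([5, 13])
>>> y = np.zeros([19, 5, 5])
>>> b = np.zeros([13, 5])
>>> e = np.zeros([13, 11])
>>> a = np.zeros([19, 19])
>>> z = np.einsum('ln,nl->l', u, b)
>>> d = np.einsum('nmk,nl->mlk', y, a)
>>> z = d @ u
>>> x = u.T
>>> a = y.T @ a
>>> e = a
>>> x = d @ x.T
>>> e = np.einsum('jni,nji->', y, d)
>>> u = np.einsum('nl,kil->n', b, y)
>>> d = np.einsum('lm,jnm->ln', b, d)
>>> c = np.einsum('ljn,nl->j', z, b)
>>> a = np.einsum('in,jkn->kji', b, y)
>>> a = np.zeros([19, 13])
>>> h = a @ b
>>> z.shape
(5, 19, 13)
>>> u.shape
(13,)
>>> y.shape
(19, 5, 5)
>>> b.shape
(13, 5)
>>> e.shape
()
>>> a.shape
(19, 13)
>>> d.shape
(13, 19)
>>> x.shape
(5, 19, 13)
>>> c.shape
(19,)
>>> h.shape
(19, 5)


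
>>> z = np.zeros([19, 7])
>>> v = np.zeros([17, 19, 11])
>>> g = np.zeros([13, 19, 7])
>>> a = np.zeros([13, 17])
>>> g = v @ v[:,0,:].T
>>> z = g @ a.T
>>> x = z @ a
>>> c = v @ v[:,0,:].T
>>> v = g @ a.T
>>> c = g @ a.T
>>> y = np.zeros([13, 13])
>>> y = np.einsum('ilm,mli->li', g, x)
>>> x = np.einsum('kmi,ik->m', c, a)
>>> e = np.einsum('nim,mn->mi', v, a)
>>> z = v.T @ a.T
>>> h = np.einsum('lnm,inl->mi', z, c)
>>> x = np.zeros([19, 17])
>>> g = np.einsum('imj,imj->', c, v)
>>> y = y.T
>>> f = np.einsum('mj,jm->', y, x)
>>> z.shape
(13, 19, 13)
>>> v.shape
(17, 19, 13)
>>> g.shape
()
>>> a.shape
(13, 17)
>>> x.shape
(19, 17)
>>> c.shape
(17, 19, 13)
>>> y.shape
(17, 19)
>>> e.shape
(13, 19)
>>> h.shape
(13, 17)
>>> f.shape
()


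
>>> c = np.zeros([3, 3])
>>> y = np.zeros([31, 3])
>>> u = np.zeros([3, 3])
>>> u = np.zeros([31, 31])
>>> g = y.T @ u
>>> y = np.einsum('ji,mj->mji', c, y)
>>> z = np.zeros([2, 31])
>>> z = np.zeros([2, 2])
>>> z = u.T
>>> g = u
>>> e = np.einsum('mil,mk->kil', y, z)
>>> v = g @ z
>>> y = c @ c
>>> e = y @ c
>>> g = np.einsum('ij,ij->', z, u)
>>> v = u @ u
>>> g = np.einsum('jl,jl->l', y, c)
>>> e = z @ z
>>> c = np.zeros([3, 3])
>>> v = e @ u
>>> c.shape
(3, 3)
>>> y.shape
(3, 3)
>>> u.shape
(31, 31)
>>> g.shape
(3,)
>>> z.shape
(31, 31)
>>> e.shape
(31, 31)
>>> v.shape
(31, 31)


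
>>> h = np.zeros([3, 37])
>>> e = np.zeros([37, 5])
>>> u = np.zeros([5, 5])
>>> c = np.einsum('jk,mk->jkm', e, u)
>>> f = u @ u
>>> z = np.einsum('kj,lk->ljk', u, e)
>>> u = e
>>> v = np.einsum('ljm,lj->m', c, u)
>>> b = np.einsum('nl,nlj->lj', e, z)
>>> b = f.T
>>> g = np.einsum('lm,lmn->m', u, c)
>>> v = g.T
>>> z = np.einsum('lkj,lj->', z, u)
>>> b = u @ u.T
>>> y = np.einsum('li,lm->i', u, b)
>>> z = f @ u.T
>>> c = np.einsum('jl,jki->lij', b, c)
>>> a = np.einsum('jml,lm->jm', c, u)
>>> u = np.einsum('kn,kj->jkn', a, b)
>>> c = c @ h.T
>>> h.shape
(3, 37)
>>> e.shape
(37, 5)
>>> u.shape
(37, 37, 5)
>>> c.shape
(37, 5, 3)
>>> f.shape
(5, 5)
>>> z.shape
(5, 37)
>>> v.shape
(5,)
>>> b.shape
(37, 37)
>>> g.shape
(5,)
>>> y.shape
(5,)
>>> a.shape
(37, 5)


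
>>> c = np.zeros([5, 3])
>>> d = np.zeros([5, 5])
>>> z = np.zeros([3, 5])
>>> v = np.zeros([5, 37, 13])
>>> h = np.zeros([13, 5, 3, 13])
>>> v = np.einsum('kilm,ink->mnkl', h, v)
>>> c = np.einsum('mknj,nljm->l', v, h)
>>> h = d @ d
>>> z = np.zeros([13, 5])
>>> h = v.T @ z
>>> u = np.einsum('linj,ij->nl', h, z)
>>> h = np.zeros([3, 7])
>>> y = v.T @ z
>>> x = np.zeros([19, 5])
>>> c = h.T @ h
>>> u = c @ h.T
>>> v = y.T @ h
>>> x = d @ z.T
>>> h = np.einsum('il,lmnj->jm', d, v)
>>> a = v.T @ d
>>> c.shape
(7, 7)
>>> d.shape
(5, 5)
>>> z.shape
(13, 5)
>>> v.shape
(5, 37, 13, 7)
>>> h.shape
(7, 37)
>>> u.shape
(7, 3)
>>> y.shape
(3, 13, 37, 5)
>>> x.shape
(5, 13)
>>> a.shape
(7, 13, 37, 5)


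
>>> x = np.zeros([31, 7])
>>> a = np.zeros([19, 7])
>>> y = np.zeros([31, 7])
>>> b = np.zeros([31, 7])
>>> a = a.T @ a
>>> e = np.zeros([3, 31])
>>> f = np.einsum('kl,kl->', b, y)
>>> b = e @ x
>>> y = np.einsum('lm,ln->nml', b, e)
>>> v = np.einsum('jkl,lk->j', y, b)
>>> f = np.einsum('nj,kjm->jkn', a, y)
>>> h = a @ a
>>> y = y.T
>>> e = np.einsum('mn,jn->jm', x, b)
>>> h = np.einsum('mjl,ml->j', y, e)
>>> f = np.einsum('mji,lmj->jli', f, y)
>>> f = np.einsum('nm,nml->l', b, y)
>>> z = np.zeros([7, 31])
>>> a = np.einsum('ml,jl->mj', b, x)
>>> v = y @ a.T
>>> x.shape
(31, 7)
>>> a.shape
(3, 31)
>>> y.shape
(3, 7, 31)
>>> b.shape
(3, 7)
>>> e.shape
(3, 31)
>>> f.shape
(31,)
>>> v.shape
(3, 7, 3)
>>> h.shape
(7,)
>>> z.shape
(7, 31)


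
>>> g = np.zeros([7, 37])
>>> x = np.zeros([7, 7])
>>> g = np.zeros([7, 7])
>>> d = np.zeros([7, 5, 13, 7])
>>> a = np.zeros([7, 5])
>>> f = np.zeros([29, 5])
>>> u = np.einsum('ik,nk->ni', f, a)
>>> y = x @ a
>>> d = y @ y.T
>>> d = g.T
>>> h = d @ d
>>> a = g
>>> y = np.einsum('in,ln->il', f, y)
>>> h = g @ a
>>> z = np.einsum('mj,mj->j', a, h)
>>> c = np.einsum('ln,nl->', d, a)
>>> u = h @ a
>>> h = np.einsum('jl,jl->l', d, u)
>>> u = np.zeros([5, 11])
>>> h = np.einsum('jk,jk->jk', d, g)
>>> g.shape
(7, 7)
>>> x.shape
(7, 7)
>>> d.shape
(7, 7)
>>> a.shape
(7, 7)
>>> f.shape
(29, 5)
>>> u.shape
(5, 11)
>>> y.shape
(29, 7)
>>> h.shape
(7, 7)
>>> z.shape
(7,)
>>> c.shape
()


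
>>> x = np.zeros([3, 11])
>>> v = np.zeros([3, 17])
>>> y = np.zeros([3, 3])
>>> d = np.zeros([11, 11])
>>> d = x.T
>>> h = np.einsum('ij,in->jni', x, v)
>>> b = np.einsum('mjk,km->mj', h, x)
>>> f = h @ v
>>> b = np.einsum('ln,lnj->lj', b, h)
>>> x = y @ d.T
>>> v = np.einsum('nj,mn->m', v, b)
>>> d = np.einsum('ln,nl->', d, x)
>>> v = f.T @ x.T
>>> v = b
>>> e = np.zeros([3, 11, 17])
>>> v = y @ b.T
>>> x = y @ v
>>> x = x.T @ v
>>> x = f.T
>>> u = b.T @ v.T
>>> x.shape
(17, 17, 11)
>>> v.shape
(3, 11)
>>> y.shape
(3, 3)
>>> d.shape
()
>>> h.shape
(11, 17, 3)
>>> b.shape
(11, 3)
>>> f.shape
(11, 17, 17)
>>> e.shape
(3, 11, 17)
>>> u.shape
(3, 3)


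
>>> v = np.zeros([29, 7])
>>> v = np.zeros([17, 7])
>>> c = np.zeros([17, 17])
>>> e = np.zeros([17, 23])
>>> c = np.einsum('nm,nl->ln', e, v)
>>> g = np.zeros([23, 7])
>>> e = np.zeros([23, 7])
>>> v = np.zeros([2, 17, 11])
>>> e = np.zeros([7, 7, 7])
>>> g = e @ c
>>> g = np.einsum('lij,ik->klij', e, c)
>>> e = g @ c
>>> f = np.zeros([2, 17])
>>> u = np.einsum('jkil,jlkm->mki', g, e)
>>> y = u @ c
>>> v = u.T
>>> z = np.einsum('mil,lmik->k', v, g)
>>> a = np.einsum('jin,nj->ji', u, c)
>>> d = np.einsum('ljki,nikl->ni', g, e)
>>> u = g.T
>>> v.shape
(7, 7, 17)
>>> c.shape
(7, 17)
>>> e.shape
(17, 7, 7, 17)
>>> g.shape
(17, 7, 7, 7)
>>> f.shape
(2, 17)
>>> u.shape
(7, 7, 7, 17)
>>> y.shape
(17, 7, 17)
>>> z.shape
(7,)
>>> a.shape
(17, 7)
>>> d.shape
(17, 7)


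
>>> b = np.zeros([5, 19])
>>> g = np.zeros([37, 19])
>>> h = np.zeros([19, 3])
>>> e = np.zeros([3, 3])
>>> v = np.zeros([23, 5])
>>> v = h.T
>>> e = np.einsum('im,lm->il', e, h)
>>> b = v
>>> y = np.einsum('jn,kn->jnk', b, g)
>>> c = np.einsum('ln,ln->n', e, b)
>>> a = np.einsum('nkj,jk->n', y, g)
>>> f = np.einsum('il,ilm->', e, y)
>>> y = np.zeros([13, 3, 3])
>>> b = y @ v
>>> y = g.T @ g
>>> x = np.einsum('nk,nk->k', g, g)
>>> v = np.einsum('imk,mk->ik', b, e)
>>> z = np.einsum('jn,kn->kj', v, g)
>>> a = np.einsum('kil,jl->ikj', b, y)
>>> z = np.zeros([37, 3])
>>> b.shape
(13, 3, 19)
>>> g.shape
(37, 19)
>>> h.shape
(19, 3)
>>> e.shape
(3, 19)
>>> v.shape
(13, 19)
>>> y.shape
(19, 19)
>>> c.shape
(19,)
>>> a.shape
(3, 13, 19)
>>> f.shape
()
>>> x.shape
(19,)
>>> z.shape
(37, 3)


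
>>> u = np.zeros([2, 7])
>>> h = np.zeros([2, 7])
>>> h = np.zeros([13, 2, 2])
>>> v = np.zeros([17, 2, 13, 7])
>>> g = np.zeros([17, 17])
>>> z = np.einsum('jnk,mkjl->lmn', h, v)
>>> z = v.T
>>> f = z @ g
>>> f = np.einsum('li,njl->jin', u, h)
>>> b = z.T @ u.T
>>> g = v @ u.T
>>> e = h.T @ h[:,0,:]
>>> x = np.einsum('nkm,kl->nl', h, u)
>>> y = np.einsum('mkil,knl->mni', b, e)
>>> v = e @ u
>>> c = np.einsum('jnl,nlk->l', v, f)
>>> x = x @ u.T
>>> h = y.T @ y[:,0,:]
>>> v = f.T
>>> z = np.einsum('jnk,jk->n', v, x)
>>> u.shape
(2, 7)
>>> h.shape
(13, 2, 13)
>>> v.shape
(13, 7, 2)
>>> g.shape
(17, 2, 13, 2)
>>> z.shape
(7,)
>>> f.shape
(2, 7, 13)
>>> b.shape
(17, 2, 13, 2)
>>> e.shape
(2, 2, 2)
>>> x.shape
(13, 2)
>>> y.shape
(17, 2, 13)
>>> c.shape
(7,)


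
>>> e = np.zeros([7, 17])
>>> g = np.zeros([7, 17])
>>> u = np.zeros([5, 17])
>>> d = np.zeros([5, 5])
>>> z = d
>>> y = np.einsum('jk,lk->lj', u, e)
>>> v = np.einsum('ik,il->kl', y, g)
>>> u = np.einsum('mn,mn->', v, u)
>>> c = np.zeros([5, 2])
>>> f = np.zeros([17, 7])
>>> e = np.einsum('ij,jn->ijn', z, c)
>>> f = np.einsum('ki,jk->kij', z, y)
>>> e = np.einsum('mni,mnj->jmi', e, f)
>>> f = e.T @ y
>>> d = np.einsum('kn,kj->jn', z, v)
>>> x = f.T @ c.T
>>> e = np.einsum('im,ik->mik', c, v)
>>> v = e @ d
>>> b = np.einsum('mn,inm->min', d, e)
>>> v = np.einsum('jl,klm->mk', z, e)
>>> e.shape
(2, 5, 17)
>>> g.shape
(7, 17)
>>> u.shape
()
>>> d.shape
(17, 5)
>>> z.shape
(5, 5)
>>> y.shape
(7, 5)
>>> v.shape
(17, 2)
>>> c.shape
(5, 2)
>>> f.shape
(2, 5, 5)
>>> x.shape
(5, 5, 5)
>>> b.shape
(17, 2, 5)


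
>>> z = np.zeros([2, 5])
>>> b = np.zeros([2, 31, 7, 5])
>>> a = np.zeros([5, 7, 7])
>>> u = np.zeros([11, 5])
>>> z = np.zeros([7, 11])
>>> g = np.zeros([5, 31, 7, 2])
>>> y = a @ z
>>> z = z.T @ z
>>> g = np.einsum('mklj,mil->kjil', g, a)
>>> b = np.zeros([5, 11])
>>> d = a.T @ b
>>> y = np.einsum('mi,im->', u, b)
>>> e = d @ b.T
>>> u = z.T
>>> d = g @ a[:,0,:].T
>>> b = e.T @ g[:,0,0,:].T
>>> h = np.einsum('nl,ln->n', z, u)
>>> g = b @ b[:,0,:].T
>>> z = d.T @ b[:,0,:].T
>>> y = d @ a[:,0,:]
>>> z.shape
(5, 7, 2, 5)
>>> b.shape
(5, 7, 31)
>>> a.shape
(5, 7, 7)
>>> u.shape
(11, 11)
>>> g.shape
(5, 7, 5)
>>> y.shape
(31, 2, 7, 7)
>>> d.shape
(31, 2, 7, 5)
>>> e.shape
(7, 7, 5)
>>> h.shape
(11,)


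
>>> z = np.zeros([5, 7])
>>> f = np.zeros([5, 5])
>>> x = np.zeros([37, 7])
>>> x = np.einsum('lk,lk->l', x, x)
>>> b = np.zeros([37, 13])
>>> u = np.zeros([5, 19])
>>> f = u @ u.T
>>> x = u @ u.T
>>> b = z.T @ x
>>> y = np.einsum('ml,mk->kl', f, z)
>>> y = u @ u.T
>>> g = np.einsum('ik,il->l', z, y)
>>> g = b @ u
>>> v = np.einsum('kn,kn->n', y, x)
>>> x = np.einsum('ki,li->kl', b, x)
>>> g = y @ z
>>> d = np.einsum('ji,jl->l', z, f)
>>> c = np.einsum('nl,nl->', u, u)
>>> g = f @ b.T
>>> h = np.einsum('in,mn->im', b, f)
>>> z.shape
(5, 7)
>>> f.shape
(5, 5)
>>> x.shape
(7, 5)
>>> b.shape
(7, 5)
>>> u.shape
(5, 19)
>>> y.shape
(5, 5)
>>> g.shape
(5, 7)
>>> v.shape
(5,)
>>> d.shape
(5,)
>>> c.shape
()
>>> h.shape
(7, 5)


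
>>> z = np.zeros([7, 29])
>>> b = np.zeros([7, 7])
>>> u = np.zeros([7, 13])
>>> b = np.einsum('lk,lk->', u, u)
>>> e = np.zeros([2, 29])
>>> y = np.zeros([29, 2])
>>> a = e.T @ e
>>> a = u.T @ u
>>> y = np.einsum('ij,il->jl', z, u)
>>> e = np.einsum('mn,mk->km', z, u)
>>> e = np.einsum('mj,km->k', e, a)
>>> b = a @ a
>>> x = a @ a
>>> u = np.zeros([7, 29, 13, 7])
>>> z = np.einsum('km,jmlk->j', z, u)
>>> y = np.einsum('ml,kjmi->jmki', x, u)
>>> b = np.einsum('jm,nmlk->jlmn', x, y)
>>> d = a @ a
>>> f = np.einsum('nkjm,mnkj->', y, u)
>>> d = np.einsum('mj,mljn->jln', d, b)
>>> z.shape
(7,)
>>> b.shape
(13, 7, 13, 29)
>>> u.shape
(7, 29, 13, 7)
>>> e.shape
(13,)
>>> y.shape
(29, 13, 7, 7)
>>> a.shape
(13, 13)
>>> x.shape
(13, 13)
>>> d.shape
(13, 7, 29)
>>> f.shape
()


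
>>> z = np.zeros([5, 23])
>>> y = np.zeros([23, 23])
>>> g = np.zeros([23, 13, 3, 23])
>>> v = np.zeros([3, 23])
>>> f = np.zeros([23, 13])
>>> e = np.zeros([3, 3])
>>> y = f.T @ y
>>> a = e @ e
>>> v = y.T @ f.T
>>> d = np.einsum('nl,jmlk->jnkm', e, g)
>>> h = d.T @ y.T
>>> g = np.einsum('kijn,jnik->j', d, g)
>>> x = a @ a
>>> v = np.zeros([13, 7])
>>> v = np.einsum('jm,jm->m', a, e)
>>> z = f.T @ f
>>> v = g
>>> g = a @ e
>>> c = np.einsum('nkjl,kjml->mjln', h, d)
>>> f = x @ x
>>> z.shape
(13, 13)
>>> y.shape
(13, 23)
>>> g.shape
(3, 3)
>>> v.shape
(23,)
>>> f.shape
(3, 3)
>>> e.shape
(3, 3)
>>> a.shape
(3, 3)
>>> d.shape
(23, 3, 23, 13)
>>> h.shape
(13, 23, 3, 13)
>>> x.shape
(3, 3)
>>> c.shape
(23, 3, 13, 13)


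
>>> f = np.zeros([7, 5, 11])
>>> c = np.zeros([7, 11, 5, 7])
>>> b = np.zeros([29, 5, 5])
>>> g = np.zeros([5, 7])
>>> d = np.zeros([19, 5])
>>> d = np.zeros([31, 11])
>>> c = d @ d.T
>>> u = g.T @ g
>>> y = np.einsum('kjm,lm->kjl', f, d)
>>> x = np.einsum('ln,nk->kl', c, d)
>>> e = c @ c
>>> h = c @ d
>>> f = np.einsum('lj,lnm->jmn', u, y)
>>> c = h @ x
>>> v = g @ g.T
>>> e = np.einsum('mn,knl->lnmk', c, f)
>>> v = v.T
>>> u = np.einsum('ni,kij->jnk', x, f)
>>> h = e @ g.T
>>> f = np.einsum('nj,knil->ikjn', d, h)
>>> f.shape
(31, 5, 11, 31)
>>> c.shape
(31, 31)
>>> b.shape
(29, 5, 5)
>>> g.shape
(5, 7)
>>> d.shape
(31, 11)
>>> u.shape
(5, 11, 7)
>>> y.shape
(7, 5, 31)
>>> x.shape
(11, 31)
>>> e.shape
(5, 31, 31, 7)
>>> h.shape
(5, 31, 31, 5)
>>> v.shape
(5, 5)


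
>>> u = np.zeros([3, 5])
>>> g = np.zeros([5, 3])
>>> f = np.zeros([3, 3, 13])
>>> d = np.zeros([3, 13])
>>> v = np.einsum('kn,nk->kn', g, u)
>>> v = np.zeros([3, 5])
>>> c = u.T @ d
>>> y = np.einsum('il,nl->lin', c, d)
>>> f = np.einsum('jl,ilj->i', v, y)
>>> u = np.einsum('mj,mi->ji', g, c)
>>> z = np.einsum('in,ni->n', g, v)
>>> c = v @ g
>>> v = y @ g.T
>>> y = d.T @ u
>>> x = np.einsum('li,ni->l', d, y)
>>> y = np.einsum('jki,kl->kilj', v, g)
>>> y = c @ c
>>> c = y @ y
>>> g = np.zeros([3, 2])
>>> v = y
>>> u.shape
(3, 13)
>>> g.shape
(3, 2)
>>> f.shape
(13,)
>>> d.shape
(3, 13)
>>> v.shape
(3, 3)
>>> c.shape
(3, 3)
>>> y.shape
(3, 3)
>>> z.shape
(3,)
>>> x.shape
(3,)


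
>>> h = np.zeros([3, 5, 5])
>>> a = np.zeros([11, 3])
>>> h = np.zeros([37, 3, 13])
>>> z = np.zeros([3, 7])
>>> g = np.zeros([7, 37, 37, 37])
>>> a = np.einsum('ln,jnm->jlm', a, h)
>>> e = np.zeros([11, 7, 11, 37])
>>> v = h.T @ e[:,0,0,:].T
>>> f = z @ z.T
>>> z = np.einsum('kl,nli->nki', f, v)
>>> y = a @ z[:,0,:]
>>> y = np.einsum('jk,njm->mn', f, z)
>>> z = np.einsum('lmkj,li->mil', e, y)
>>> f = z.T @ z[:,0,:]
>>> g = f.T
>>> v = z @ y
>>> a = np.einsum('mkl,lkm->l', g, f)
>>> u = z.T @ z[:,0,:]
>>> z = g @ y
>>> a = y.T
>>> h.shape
(37, 3, 13)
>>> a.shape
(13, 11)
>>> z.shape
(11, 13, 13)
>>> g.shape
(11, 13, 11)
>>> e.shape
(11, 7, 11, 37)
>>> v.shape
(7, 13, 13)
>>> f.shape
(11, 13, 11)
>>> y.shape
(11, 13)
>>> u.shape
(11, 13, 11)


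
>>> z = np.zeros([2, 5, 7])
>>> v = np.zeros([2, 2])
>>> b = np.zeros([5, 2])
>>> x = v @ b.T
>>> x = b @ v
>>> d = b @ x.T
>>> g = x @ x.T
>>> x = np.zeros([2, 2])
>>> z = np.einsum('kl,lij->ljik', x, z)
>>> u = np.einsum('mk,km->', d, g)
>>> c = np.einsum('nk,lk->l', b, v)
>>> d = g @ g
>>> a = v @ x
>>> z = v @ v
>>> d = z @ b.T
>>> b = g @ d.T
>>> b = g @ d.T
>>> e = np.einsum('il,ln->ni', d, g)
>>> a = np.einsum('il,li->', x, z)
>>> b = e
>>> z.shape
(2, 2)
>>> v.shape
(2, 2)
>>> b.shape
(5, 2)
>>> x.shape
(2, 2)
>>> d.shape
(2, 5)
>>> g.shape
(5, 5)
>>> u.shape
()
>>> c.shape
(2,)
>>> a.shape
()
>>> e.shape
(5, 2)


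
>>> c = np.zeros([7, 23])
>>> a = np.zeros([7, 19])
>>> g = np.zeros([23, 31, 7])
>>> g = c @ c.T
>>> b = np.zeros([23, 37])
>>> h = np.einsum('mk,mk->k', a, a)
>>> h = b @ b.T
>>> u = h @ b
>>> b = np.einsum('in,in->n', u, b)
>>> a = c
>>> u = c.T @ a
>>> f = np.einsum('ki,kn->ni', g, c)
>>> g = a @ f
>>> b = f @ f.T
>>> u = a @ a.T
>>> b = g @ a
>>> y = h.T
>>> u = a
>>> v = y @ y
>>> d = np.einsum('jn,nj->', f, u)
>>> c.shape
(7, 23)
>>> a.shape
(7, 23)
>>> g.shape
(7, 7)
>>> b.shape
(7, 23)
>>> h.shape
(23, 23)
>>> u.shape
(7, 23)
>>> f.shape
(23, 7)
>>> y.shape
(23, 23)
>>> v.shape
(23, 23)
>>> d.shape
()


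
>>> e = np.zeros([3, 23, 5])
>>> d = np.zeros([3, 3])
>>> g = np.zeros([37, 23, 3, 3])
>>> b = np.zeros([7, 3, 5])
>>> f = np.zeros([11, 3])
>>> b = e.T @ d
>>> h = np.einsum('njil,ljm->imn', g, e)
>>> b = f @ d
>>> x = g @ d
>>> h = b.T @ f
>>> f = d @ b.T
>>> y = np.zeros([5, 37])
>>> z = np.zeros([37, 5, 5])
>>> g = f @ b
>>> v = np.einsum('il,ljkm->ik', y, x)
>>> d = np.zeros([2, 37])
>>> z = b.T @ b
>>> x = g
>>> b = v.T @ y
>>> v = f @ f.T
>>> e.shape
(3, 23, 5)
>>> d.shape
(2, 37)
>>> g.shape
(3, 3)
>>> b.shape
(3, 37)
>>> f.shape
(3, 11)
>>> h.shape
(3, 3)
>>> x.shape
(3, 3)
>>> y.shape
(5, 37)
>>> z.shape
(3, 3)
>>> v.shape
(3, 3)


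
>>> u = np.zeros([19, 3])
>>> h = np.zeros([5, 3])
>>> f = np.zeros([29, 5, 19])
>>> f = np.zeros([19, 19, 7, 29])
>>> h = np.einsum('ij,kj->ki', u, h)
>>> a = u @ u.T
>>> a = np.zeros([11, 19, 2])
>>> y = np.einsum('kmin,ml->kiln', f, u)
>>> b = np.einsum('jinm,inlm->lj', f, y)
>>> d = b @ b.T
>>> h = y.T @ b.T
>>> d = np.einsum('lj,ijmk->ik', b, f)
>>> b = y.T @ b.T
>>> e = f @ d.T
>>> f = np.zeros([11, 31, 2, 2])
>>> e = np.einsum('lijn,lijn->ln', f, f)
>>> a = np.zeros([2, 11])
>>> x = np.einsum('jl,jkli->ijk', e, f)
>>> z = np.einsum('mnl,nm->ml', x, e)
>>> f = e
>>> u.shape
(19, 3)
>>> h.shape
(29, 3, 7, 3)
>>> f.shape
(11, 2)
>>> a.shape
(2, 11)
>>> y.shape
(19, 7, 3, 29)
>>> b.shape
(29, 3, 7, 3)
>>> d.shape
(19, 29)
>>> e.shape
(11, 2)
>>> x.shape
(2, 11, 31)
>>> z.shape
(2, 31)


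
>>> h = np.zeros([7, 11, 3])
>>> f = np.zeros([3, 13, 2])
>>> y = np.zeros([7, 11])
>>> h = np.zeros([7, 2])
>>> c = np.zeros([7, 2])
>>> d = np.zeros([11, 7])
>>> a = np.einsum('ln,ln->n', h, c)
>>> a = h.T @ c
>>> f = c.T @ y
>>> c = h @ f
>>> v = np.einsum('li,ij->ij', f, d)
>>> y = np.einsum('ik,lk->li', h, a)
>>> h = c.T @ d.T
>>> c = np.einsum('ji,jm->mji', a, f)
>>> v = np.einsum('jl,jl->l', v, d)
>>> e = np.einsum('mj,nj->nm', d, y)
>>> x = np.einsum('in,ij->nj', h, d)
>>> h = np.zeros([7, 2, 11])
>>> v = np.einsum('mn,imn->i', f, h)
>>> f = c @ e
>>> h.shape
(7, 2, 11)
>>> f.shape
(11, 2, 11)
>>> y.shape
(2, 7)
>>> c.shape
(11, 2, 2)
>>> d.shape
(11, 7)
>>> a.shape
(2, 2)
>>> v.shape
(7,)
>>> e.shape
(2, 11)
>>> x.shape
(11, 7)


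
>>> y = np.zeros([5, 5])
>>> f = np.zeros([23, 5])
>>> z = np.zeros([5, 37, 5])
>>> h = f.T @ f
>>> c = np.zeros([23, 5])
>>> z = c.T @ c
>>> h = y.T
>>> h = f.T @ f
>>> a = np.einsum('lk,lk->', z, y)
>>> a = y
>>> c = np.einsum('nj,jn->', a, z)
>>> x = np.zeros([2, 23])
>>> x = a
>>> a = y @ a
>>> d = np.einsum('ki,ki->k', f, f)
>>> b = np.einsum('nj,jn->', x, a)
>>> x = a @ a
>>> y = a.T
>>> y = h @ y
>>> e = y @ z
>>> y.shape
(5, 5)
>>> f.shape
(23, 5)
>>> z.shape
(5, 5)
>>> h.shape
(5, 5)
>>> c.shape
()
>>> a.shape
(5, 5)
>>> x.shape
(5, 5)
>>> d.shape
(23,)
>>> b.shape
()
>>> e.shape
(5, 5)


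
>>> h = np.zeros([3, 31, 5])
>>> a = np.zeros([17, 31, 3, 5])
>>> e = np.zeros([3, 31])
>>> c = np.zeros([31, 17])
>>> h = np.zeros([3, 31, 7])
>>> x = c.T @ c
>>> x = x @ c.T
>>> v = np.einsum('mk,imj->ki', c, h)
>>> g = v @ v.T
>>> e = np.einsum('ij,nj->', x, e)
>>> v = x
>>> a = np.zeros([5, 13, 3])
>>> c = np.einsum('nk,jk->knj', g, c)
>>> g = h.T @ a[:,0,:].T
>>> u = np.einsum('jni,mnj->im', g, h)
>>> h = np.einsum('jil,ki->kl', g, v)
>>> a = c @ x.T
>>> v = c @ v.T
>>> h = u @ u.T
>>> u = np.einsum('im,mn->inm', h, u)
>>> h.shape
(5, 5)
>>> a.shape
(17, 17, 17)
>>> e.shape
()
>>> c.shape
(17, 17, 31)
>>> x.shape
(17, 31)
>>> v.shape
(17, 17, 17)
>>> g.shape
(7, 31, 5)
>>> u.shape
(5, 3, 5)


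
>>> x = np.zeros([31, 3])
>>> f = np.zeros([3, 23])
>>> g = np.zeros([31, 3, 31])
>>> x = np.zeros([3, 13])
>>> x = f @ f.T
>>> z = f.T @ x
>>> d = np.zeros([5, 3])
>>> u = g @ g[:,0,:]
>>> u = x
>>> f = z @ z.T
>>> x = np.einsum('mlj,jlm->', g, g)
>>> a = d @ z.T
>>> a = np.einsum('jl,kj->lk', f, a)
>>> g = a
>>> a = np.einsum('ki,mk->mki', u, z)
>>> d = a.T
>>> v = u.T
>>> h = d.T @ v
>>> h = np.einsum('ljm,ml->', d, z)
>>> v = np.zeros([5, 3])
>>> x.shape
()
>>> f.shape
(23, 23)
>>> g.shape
(23, 5)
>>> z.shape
(23, 3)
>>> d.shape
(3, 3, 23)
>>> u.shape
(3, 3)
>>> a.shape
(23, 3, 3)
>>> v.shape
(5, 3)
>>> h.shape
()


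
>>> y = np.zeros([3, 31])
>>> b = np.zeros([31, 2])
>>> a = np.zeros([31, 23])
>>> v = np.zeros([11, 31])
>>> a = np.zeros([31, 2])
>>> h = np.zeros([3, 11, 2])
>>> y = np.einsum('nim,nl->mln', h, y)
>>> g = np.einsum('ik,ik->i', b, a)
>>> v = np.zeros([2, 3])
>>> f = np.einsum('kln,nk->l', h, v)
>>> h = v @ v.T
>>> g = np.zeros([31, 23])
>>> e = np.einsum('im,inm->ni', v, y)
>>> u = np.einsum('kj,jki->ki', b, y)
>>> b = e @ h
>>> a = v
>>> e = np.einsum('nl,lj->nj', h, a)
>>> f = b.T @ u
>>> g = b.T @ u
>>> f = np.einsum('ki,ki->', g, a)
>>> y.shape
(2, 31, 3)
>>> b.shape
(31, 2)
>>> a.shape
(2, 3)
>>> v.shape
(2, 3)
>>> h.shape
(2, 2)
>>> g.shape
(2, 3)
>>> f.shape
()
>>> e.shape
(2, 3)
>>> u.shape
(31, 3)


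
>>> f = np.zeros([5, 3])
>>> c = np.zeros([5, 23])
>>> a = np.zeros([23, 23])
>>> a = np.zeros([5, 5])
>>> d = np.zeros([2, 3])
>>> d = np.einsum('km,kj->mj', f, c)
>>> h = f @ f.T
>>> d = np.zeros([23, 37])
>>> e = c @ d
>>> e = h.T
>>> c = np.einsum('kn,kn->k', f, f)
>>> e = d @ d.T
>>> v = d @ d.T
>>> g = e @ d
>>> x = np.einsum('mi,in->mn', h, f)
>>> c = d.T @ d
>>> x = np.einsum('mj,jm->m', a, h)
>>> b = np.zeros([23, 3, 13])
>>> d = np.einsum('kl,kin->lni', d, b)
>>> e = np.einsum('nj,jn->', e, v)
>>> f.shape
(5, 3)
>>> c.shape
(37, 37)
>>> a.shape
(5, 5)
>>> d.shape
(37, 13, 3)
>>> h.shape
(5, 5)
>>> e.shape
()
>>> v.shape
(23, 23)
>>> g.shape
(23, 37)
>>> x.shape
(5,)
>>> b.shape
(23, 3, 13)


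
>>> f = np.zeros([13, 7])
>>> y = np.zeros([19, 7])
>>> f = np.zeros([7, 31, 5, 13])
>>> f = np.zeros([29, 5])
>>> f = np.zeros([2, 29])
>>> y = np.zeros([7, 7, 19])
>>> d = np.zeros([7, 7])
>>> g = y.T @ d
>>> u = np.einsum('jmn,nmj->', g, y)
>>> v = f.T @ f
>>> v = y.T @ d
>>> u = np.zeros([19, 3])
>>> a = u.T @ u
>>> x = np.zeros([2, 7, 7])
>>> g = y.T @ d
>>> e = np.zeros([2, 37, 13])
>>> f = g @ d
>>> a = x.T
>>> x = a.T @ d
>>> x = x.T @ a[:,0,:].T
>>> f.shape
(19, 7, 7)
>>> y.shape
(7, 7, 19)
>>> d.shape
(7, 7)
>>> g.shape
(19, 7, 7)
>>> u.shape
(19, 3)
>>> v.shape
(19, 7, 7)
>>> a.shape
(7, 7, 2)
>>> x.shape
(7, 7, 7)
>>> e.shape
(2, 37, 13)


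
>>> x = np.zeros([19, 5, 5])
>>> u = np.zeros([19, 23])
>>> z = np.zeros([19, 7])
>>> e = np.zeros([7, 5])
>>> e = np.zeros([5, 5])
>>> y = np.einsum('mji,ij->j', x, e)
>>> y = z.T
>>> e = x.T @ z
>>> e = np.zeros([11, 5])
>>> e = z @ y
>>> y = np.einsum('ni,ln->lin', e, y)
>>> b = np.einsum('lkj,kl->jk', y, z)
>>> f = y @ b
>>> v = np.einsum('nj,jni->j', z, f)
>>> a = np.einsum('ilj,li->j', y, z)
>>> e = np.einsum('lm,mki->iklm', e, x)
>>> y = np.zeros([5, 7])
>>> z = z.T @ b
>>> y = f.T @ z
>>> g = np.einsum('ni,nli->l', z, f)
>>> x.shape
(19, 5, 5)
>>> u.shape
(19, 23)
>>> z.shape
(7, 19)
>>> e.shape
(5, 5, 19, 19)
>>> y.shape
(19, 19, 19)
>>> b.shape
(19, 19)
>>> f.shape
(7, 19, 19)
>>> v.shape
(7,)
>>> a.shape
(19,)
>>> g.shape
(19,)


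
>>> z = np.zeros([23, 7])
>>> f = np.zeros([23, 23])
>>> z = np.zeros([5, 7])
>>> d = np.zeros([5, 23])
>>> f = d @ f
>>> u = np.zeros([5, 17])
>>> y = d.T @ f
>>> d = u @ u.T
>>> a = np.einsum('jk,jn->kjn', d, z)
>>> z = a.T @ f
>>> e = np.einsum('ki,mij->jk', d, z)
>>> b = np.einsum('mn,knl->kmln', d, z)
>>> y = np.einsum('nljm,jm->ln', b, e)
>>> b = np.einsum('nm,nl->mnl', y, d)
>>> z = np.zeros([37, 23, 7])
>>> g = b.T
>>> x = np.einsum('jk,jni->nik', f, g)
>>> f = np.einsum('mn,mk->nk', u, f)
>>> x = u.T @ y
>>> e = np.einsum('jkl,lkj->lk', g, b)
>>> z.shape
(37, 23, 7)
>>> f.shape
(17, 23)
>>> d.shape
(5, 5)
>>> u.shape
(5, 17)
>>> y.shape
(5, 7)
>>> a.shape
(5, 5, 7)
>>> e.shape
(7, 5)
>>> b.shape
(7, 5, 5)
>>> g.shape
(5, 5, 7)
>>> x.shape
(17, 7)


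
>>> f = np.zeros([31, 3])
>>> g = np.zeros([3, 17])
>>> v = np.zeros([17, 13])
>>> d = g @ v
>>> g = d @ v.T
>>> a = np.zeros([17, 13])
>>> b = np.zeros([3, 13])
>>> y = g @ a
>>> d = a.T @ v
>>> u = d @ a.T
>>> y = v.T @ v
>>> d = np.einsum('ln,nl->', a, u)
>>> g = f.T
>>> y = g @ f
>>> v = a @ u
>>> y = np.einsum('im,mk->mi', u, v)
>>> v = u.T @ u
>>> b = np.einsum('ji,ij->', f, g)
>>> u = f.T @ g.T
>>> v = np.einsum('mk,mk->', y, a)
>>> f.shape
(31, 3)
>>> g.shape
(3, 31)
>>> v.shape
()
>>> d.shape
()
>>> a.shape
(17, 13)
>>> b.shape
()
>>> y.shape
(17, 13)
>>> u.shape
(3, 3)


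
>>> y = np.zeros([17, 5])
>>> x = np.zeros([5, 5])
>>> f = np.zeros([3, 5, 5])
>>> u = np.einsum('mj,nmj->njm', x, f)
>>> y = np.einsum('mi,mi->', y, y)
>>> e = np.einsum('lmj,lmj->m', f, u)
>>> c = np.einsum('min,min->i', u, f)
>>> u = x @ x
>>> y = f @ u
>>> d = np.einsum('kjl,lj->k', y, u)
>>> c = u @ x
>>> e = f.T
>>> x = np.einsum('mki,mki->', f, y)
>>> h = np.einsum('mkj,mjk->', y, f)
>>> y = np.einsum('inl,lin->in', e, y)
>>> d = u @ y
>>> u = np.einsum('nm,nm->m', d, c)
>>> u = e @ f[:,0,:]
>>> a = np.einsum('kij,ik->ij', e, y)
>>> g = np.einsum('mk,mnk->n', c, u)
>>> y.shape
(5, 5)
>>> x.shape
()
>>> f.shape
(3, 5, 5)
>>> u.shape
(5, 5, 5)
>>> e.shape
(5, 5, 3)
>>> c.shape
(5, 5)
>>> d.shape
(5, 5)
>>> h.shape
()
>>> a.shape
(5, 3)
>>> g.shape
(5,)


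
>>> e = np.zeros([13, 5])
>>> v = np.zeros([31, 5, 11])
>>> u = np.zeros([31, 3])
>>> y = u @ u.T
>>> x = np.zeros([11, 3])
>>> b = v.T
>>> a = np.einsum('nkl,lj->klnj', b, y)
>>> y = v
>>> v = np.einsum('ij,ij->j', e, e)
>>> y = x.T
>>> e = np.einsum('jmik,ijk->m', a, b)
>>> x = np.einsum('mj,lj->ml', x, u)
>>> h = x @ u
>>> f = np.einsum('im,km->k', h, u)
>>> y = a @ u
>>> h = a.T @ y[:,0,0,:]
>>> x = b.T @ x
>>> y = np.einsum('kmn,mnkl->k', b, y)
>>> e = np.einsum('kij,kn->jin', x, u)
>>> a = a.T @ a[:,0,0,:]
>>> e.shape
(31, 5, 3)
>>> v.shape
(5,)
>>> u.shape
(31, 3)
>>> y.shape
(11,)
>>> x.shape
(31, 5, 31)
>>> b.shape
(11, 5, 31)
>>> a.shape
(31, 11, 31, 31)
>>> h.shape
(31, 11, 31, 3)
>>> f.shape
(31,)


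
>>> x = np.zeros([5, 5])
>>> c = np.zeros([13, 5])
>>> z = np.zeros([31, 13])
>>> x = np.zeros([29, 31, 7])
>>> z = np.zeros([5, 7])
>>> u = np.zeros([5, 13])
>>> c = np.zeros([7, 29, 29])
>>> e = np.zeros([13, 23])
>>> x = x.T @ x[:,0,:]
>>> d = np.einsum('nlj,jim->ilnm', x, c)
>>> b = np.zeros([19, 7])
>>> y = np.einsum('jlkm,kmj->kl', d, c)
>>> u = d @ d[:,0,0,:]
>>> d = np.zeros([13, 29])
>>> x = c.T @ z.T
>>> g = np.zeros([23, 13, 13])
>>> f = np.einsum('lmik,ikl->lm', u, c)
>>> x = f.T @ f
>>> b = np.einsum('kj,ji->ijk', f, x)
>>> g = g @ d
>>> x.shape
(31, 31)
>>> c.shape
(7, 29, 29)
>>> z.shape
(5, 7)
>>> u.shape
(29, 31, 7, 29)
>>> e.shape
(13, 23)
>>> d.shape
(13, 29)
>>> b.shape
(31, 31, 29)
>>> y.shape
(7, 31)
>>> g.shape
(23, 13, 29)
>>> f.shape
(29, 31)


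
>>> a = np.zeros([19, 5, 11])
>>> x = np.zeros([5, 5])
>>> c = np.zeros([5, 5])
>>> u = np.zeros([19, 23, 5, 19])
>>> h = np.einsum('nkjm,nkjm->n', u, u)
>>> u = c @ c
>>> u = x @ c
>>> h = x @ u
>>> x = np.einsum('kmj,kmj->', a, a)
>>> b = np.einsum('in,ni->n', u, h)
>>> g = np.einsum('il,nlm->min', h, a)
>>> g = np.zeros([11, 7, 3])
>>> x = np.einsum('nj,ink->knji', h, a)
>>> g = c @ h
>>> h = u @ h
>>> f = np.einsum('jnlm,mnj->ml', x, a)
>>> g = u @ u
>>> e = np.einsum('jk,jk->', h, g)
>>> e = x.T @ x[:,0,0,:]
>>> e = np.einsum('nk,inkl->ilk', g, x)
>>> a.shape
(19, 5, 11)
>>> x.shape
(11, 5, 5, 19)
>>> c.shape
(5, 5)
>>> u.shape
(5, 5)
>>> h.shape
(5, 5)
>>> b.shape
(5,)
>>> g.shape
(5, 5)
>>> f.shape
(19, 5)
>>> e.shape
(11, 19, 5)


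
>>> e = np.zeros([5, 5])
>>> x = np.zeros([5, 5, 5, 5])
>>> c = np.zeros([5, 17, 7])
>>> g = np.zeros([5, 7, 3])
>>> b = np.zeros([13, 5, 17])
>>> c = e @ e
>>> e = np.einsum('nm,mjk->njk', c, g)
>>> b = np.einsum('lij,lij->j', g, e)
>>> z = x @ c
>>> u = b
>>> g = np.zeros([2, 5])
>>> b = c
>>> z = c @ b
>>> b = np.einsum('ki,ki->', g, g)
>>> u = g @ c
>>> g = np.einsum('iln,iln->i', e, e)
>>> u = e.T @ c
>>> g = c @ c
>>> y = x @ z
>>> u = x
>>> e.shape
(5, 7, 3)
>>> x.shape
(5, 5, 5, 5)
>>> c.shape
(5, 5)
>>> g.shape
(5, 5)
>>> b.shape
()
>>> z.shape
(5, 5)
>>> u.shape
(5, 5, 5, 5)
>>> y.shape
(5, 5, 5, 5)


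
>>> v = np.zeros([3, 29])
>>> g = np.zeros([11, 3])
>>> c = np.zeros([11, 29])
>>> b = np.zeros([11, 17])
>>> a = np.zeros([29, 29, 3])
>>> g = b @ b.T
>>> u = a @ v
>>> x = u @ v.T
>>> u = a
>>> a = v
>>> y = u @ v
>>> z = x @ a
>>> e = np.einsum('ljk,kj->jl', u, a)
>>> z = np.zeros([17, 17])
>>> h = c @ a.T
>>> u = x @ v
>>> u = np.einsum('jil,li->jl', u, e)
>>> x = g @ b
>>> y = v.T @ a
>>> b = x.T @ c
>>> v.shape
(3, 29)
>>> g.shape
(11, 11)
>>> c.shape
(11, 29)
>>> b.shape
(17, 29)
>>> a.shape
(3, 29)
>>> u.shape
(29, 29)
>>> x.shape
(11, 17)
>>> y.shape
(29, 29)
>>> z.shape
(17, 17)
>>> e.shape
(29, 29)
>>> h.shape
(11, 3)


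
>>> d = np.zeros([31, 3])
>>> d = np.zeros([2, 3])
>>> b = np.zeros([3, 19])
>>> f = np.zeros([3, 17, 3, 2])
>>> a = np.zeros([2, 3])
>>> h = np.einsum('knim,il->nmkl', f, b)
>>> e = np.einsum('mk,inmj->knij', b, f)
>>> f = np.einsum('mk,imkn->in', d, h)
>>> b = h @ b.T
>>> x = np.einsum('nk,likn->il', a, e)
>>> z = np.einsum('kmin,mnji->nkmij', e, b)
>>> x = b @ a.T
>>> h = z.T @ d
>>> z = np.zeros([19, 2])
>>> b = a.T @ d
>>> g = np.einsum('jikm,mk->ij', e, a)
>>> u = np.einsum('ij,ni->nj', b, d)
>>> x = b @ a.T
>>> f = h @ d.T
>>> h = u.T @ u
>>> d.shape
(2, 3)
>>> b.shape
(3, 3)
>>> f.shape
(3, 3, 17, 19, 2)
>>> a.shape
(2, 3)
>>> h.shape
(3, 3)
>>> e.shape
(19, 17, 3, 2)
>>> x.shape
(3, 2)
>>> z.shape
(19, 2)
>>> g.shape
(17, 19)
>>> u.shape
(2, 3)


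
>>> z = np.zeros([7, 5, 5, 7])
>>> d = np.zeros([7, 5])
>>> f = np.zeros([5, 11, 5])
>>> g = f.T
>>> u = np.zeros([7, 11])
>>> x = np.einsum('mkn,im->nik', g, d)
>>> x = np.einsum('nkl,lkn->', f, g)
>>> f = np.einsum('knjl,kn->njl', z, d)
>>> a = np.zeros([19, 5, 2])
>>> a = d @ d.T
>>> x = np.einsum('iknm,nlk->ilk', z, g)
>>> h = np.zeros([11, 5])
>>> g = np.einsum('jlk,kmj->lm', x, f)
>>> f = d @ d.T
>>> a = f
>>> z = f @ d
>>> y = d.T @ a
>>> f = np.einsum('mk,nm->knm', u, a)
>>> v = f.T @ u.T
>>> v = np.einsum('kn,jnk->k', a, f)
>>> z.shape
(7, 5)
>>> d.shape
(7, 5)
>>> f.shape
(11, 7, 7)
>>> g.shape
(11, 5)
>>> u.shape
(7, 11)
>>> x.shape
(7, 11, 5)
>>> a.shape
(7, 7)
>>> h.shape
(11, 5)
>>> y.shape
(5, 7)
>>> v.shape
(7,)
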